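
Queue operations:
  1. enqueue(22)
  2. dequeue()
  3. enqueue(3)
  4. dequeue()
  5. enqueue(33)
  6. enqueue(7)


enqueue(22) -> [22]
dequeue()->22, []
enqueue(3) -> [3]
dequeue()->3, []
enqueue(33) -> [33]
enqueue(7) -> [33, 7]

Final queue: [33, 7]


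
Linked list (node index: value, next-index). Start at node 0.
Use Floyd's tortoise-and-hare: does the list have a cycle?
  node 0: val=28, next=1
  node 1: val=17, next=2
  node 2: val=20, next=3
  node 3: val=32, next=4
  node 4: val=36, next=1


Floyd's tortoise (slow, +1) and hare (fast, +2):
  init: slow=0, fast=0
  step 1: slow=1, fast=2
  step 2: slow=2, fast=4
  step 3: slow=3, fast=2
  step 4: slow=4, fast=4
  slow == fast at node 4: cycle detected

Cycle: yes


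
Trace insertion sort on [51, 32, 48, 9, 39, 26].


Initial: [51, 32, 48, 9, 39, 26]
Insert 32: [32, 51, 48, 9, 39, 26]
Insert 48: [32, 48, 51, 9, 39, 26]
Insert 9: [9, 32, 48, 51, 39, 26]
Insert 39: [9, 32, 39, 48, 51, 26]
Insert 26: [9, 26, 32, 39, 48, 51]

Sorted: [9, 26, 32, 39, 48, 51]


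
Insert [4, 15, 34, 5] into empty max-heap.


Insert 4: [4]
Insert 15: [15, 4]
Insert 34: [34, 4, 15]
Insert 5: [34, 5, 15, 4]

Final heap: [34, 5, 15, 4]


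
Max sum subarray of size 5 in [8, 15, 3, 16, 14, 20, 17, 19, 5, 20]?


[0:5]: 56
[1:6]: 68
[2:7]: 70
[3:8]: 86
[4:9]: 75
[5:10]: 81

Max: 86 at [3:8]


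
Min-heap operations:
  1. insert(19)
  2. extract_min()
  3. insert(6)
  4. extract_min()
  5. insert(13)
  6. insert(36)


insert(19) -> [19]
extract_min()->19, []
insert(6) -> [6]
extract_min()->6, []
insert(13) -> [13]
insert(36) -> [13, 36]

Final heap: [13, 36]


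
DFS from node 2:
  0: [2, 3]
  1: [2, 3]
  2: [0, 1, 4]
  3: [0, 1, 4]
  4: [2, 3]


Visit 2, push [4, 1, 0]
Visit 0, push [3]
Visit 3, push [4, 1]
Visit 1, push []
Visit 4, push []

DFS order: [2, 0, 3, 1, 4]


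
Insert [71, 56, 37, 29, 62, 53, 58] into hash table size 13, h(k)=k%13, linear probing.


Insert 71: h=6 -> slot 6
Insert 56: h=4 -> slot 4
Insert 37: h=11 -> slot 11
Insert 29: h=3 -> slot 3
Insert 62: h=10 -> slot 10
Insert 53: h=1 -> slot 1
Insert 58: h=6, 1 probes -> slot 7

Table: [None, 53, None, 29, 56, None, 71, 58, None, None, 62, 37, None]


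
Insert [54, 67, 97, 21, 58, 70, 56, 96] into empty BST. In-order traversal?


Insert 54: root
Insert 67: R from 54
Insert 97: R from 54 -> R from 67
Insert 21: L from 54
Insert 58: R from 54 -> L from 67
Insert 70: R from 54 -> R from 67 -> L from 97
Insert 56: R from 54 -> L from 67 -> L from 58
Insert 96: R from 54 -> R from 67 -> L from 97 -> R from 70

In-order: [21, 54, 56, 58, 67, 70, 96, 97]


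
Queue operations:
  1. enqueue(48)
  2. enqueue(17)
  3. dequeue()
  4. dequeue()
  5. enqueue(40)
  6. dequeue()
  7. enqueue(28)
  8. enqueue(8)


enqueue(48) -> [48]
enqueue(17) -> [48, 17]
dequeue()->48, [17]
dequeue()->17, []
enqueue(40) -> [40]
dequeue()->40, []
enqueue(28) -> [28]
enqueue(8) -> [28, 8]

Final queue: [28, 8]


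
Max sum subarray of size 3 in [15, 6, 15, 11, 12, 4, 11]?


[0:3]: 36
[1:4]: 32
[2:5]: 38
[3:6]: 27
[4:7]: 27

Max: 38 at [2:5]


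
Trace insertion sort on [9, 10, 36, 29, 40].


Initial: [9, 10, 36, 29, 40]
Insert 10: [9, 10, 36, 29, 40]
Insert 36: [9, 10, 36, 29, 40]
Insert 29: [9, 10, 29, 36, 40]
Insert 40: [9, 10, 29, 36, 40]

Sorted: [9, 10, 29, 36, 40]


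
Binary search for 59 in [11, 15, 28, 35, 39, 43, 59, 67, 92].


Step 1: lo=0, hi=8, mid=4, val=39
Step 2: lo=5, hi=8, mid=6, val=59

Found at index 6


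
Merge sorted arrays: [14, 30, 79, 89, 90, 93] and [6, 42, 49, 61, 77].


Take 6 from B
Take 14 from A
Take 30 from A
Take 42 from B
Take 49 from B
Take 61 from B
Take 77 from B

Merged: [6, 14, 30, 42, 49, 61, 77, 79, 89, 90, 93]


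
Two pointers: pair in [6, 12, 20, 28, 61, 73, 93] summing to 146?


lo=0(6)+hi=6(93)=99
lo=1(12)+hi=6(93)=105
lo=2(20)+hi=6(93)=113
lo=3(28)+hi=6(93)=121
lo=4(61)+hi=6(93)=154
lo=4(61)+hi=5(73)=134

No pair found


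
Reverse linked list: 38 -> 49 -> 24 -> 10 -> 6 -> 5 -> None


Step 1: curr=38, set curr.next=prev(None) | reversed so far: 38
Step 2: curr=49, set curr.next=prev(38) | reversed so far: 49 -> 38
Step 3: curr=24, set curr.next=prev(49) | reversed so far: 24 -> 49 -> 38
Step 4: curr=10, set curr.next=prev(24) | reversed so far: 10 -> 24 -> 49 -> 38
Step 5: curr=6, set curr.next=prev(10) | reversed so far: 6 -> 10 -> 24 -> 49 -> 38
Step 6: curr=5, set curr.next=prev(6) | reversed so far: 5 -> 6 -> 10 -> 24 -> 49 -> 38

5 -> 6 -> 10 -> 24 -> 49 -> 38 -> None


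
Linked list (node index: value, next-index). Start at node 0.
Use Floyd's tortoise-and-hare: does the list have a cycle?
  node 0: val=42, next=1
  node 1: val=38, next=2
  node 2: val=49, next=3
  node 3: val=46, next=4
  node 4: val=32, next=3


Floyd's tortoise (slow, +1) and hare (fast, +2):
  init: slow=0, fast=0
  step 1: slow=1, fast=2
  step 2: slow=2, fast=4
  step 3: slow=3, fast=4
  step 4: slow=4, fast=4
  slow == fast at node 4: cycle detected

Cycle: yes


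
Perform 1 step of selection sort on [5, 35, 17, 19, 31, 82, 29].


Initial: [5, 35, 17, 19, 31, 82, 29]
Step 1: min=5 at 0
  Swap: [5, 35, 17, 19, 31, 82, 29]

After 1 step: [5, 35, 17, 19, 31, 82, 29]


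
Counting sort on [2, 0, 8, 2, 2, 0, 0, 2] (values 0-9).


Input: [2, 0, 8, 2, 2, 0, 0, 2]
Counts: [3, 0, 4, 0, 0, 0, 0, 0, 1, 0]

Sorted: [0, 0, 0, 2, 2, 2, 2, 8]


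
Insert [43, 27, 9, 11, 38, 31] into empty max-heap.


Insert 43: [43]
Insert 27: [43, 27]
Insert 9: [43, 27, 9]
Insert 11: [43, 27, 9, 11]
Insert 38: [43, 38, 9, 11, 27]
Insert 31: [43, 38, 31, 11, 27, 9]

Final heap: [43, 38, 31, 11, 27, 9]


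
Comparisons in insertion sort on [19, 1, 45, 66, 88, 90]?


Algorithm: insertion sort
Input: [19, 1, 45, 66, 88, 90]
Sorted: [1, 19, 45, 66, 88, 90]

5


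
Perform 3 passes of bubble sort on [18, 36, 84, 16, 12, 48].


Initial: [18, 36, 84, 16, 12, 48]
Pass 1: [18, 36, 16, 12, 48, 84] (3 swaps)
Pass 2: [18, 16, 12, 36, 48, 84] (2 swaps)
Pass 3: [16, 12, 18, 36, 48, 84] (2 swaps)

After 3 passes: [16, 12, 18, 36, 48, 84]


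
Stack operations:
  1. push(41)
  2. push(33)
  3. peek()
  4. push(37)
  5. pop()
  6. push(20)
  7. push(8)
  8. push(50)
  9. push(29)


push(41) -> [41]
push(33) -> [41, 33]
peek()->33
push(37) -> [41, 33, 37]
pop()->37, [41, 33]
push(20) -> [41, 33, 20]
push(8) -> [41, 33, 20, 8]
push(50) -> [41, 33, 20, 8, 50]
push(29) -> [41, 33, 20, 8, 50, 29]

Final stack: [41, 33, 20, 8, 50, 29]


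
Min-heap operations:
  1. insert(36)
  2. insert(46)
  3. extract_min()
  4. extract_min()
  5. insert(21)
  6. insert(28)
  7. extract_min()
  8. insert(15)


insert(36) -> [36]
insert(46) -> [36, 46]
extract_min()->36, [46]
extract_min()->46, []
insert(21) -> [21]
insert(28) -> [21, 28]
extract_min()->21, [28]
insert(15) -> [15, 28]

Final heap: [15, 28]


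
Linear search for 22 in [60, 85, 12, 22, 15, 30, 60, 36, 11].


i=0: 60!=22
i=1: 85!=22
i=2: 12!=22
i=3: 22==22 found!

Found at 3, 4 comps


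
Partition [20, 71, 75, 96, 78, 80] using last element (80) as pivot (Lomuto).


Pivot: 80
  20 <= 80: advance i (no swap)
  71 <= 80: advance i (no swap)
  75 <= 80: advance i (no swap)
  78 <= 80: swap -> [20, 71, 75, 78, 96, 80]
Place pivot at 4: [20, 71, 75, 78, 80, 96]

Partitioned: [20, 71, 75, 78, 80, 96]


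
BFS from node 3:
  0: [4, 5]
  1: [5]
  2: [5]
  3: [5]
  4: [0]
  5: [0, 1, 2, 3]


Visit 3, enqueue [5]
Visit 5, enqueue [0, 1, 2]
Visit 0, enqueue [4]
Visit 1, enqueue []
Visit 2, enqueue []
Visit 4, enqueue []

BFS order: [3, 5, 0, 1, 2, 4]


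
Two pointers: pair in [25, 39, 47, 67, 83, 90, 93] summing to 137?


lo=0(25)+hi=6(93)=118
lo=1(39)+hi=6(93)=132
lo=2(47)+hi=6(93)=140
lo=2(47)+hi=5(90)=137

Yes: 47+90=137


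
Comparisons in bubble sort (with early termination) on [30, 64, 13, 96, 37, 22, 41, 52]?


Algorithm: bubble sort (with early termination)
Input: [30, 64, 13, 96, 37, 22, 41, 52]
Sorted: [13, 22, 30, 37, 41, 52, 64, 96]

25


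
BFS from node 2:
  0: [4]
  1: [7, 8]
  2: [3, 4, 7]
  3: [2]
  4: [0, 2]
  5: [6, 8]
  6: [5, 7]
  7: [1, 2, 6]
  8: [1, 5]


Visit 2, enqueue [3, 4, 7]
Visit 3, enqueue []
Visit 4, enqueue [0]
Visit 7, enqueue [1, 6]
Visit 0, enqueue []
Visit 1, enqueue [8]
Visit 6, enqueue [5]
Visit 8, enqueue []
Visit 5, enqueue []

BFS order: [2, 3, 4, 7, 0, 1, 6, 8, 5]


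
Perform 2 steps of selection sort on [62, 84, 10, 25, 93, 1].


Initial: [62, 84, 10, 25, 93, 1]
Step 1: min=1 at 5
  Swap: [1, 84, 10, 25, 93, 62]
Step 2: min=10 at 2
  Swap: [1, 10, 84, 25, 93, 62]

After 2 steps: [1, 10, 84, 25, 93, 62]


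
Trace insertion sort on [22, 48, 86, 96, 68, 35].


Initial: [22, 48, 86, 96, 68, 35]
Insert 48: [22, 48, 86, 96, 68, 35]
Insert 86: [22, 48, 86, 96, 68, 35]
Insert 96: [22, 48, 86, 96, 68, 35]
Insert 68: [22, 48, 68, 86, 96, 35]
Insert 35: [22, 35, 48, 68, 86, 96]

Sorted: [22, 35, 48, 68, 86, 96]


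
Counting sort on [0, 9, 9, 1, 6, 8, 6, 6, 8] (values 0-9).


Input: [0, 9, 9, 1, 6, 8, 6, 6, 8]
Counts: [1, 1, 0, 0, 0, 0, 3, 0, 2, 2]

Sorted: [0, 1, 6, 6, 6, 8, 8, 9, 9]


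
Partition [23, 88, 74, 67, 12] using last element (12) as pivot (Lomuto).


Pivot: 12
Place pivot at 0: [12, 88, 74, 67, 23]

Partitioned: [12, 88, 74, 67, 23]


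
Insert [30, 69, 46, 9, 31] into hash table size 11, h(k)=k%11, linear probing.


Insert 30: h=8 -> slot 8
Insert 69: h=3 -> slot 3
Insert 46: h=2 -> slot 2
Insert 9: h=9 -> slot 9
Insert 31: h=9, 1 probes -> slot 10

Table: [None, None, 46, 69, None, None, None, None, 30, 9, 31]


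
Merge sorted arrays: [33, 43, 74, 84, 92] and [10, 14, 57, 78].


Take 10 from B
Take 14 from B
Take 33 from A
Take 43 from A
Take 57 from B
Take 74 from A
Take 78 from B

Merged: [10, 14, 33, 43, 57, 74, 78, 84, 92]


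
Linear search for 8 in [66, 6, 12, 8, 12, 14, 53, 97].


i=0: 66!=8
i=1: 6!=8
i=2: 12!=8
i=3: 8==8 found!

Found at 3, 4 comps


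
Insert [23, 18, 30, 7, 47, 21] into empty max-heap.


Insert 23: [23]
Insert 18: [23, 18]
Insert 30: [30, 18, 23]
Insert 7: [30, 18, 23, 7]
Insert 47: [47, 30, 23, 7, 18]
Insert 21: [47, 30, 23, 7, 18, 21]

Final heap: [47, 30, 23, 7, 18, 21]


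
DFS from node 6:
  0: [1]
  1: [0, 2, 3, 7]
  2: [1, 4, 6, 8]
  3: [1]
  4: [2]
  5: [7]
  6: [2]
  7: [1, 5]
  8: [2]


Visit 6, push [2]
Visit 2, push [8, 4, 1]
Visit 1, push [7, 3, 0]
Visit 0, push []
Visit 3, push []
Visit 7, push [5]
Visit 5, push []
Visit 4, push []
Visit 8, push []

DFS order: [6, 2, 1, 0, 3, 7, 5, 4, 8]


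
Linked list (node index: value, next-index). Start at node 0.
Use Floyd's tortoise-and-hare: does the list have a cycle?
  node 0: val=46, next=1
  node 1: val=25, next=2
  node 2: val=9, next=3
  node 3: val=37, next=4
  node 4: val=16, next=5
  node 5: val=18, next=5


Floyd's tortoise (slow, +1) and hare (fast, +2):
  init: slow=0, fast=0
  step 1: slow=1, fast=2
  step 2: slow=2, fast=4
  step 3: slow=3, fast=5
  step 4: slow=4, fast=5
  step 5: slow=5, fast=5
  slow == fast at node 5: cycle detected

Cycle: yes


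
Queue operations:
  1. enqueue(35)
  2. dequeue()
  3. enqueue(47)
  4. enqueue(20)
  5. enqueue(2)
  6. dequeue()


enqueue(35) -> [35]
dequeue()->35, []
enqueue(47) -> [47]
enqueue(20) -> [47, 20]
enqueue(2) -> [47, 20, 2]
dequeue()->47, [20, 2]

Final queue: [20, 2]


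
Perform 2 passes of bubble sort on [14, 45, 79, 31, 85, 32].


Initial: [14, 45, 79, 31, 85, 32]
Pass 1: [14, 45, 31, 79, 32, 85] (2 swaps)
Pass 2: [14, 31, 45, 32, 79, 85] (2 swaps)

After 2 passes: [14, 31, 45, 32, 79, 85]


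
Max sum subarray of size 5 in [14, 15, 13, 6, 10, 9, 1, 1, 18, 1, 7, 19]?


[0:5]: 58
[1:6]: 53
[2:7]: 39
[3:8]: 27
[4:9]: 39
[5:10]: 30
[6:11]: 28
[7:12]: 46

Max: 58 at [0:5]


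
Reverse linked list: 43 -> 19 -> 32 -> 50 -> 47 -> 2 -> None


Step 1: curr=43, set curr.next=prev(None) | reversed so far: 43
Step 2: curr=19, set curr.next=prev(43) | reversed so far: 19 -> 43
Step 3: curr=32, set curr.next=prev(19) | reversed so far: 32 -> 19 -> 43
Step 4: curr=50, set curr.next=prev(32) | reversed so far: 50 -> 32 -> 19 -> 43
Step 5: curr=47, set curr.next=prev(50) | reversed so far: 47 -> 50 -> 32 -> 19 -> 43
Step 6: curr=2, set curr.next=prev(47) | reversed so far: 2 -> 47 -> 50 -> 32 -> 19 -> 43

2 -> 47 -> 50 -> 32 -> 19 -> 43 -> None


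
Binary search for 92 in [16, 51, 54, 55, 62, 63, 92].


Step 1: lo=0, hi=6, mid=3, val=55
Step 2: lo=4, hi=6, mid=5, val=63
Step 3: lo=6, hi=6, mid=6, val=92

Found at index 6


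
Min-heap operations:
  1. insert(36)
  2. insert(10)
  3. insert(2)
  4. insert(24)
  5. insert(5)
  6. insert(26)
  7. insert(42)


insert(36) -> [36]
insert(10) -> [10, 36]
insert(2) -> [2, 36, 10]
insert(24) -> [2, 24, 10, 36]
insert(5) -> [2, 5, 10, 36, 24]
insert(26) -> [2, 5, 10, 36, 24, 26]
insert(42) -> [2, 5, 10, 36, 24, 26, 42]

Final heap: [2, 5, 10, 36, 24, 26, 42]


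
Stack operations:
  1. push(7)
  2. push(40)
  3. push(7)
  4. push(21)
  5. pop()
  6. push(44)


push(7) -> [7]
push(40) -> [7, 40]
push(7) -> [7, 40, 7]
push(21) -> [7, 40, 7, 21]
pop()->21, [7, 40, 7]
push(44) -> [7, 40, 7, 44]

Final stack: [7, 40, 7, 44]


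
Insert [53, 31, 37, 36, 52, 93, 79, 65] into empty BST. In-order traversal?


Insert 53: root
Insert 31: L from 53
Insert 37: L from 53 -> R from 31
Insert 36: L from 53 -> R from 31 -> L from 37
Insert 52: L from 53 -> R from 31 -> R from 37
Insert 93: R from 53
Insert 79: R from 53 -> L from 93
Insert 65: R from 53 -> L from 93 -> L from 79

In-order: [31, 36, 37, 52, 53, 65, 79, 93]


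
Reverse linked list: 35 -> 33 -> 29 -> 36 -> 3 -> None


Step 1: curr=35, set curr.next=prev(None) | reversed so far: 35
Step 2: curr=33, set curr.next=prev(35) | reversed so far: 33 -> 35
Step 3: curr=29, set curr.next=prev(33) | reversed so far: 29 -> 33 -> 35
Step 4: curr=36, set curr.next=prev(29) | reversed so far: 36 -> 29 -> 33 -> 35
Step 5: curr=3, set curr.next=prev(36) | reversed so far: 3 -> 36 -> 29 -> 33 -> 35

3 -> 36 -> 29 -> 33 -> 35 -> None


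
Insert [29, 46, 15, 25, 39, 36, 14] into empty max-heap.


Insert 29: [29]
Insert 46: [46, 29]
Insert 15: [46, 29, 15]
Insert 25: [46, 29, 15, 25]
Insert 39: [46, 39, 15, 25, 29]
Insert 36: [46, 39, 36, 25, 29, 15]
Insert 14: [46, 39, 36, 25, 29, 15, 14]

Final heap: [46, 39, 36, 25, 29, 15, 14]


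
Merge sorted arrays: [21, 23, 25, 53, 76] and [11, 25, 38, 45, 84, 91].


Take 11 from B
Take 21 from A
Take 23 from A
Take 25 from A
Take 25 from B
Take 38 from B
Take 45 from B
Take 53 from A
Take 76 from A

Merged: [11, 21, 23, 25, 25, 38, 45, 53, 76, 84, 91]


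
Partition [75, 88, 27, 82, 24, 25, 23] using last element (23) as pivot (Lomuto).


Pivot: 23
Place pivot at 0: [23, 88, 27, 82, 24, 25, 75]

Partitioned: [23, 88, 27, 82, 24, 25, 75]


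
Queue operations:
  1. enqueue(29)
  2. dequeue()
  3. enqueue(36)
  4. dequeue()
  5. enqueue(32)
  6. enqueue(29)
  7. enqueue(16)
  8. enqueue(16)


enqueue(29) -> [29]
dequeue()->29, []
enqueue(36) -> [36]
dequeue()->36, []
enqueue(32) -> [32]
enqueue(29) -> [32, 29]
enqueue(16) -> [32, 29, 16]
enqueue(16) -> [32, 29, 16, 16]

Final queue: [32, 29, 16, 16]


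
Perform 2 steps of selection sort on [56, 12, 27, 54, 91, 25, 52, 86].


Initial: [56, 12, 27, 54, 91, 25, 52, 86]
Step 1: min=12 at 1
  Swap: [12, 56, 27, 54, 91, 25, 52, 86]
Step 2: min=25 at 5
  Swap: [12, 25, 27, 54, 91, 56, 52, 86]

After 2 steps: [12, 25, 27, 54, 91, 56, 52, 86]


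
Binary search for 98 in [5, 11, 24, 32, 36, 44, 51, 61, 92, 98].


Step 1: lo=0, hi=9, mid=4, val=36
Step 2: lo=5, hi=9, mid=7, val=61
Step 3: lo=8, hi=9, mid=8, val=92
Step 4: lo=9, hi=9, mid=9, val=98

Found at index 9


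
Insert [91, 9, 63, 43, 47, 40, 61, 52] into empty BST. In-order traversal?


Insert 91: root
Insert 9: L from 91
Insert 63: L from 91 -> R from 9
Insert 43: L from 91 -> R from 9 -> L from 63
Insert 47: L from 91 -> R from 9 -> L from 63 -> R from 43
Insert 40: L from 91 -> R from 9 -> L from 63 -> L from 43
Insert 61: L from 91 -> R from 9 -> L from 63 -> R from 43 -> R from 47
Insert 52: L from 91 -> R from 9 -> L from 63 -> R from 43 -> R from 47 -> L from 61

In-order: [9, 40, 43, 47, 52, 61, 63, 91]


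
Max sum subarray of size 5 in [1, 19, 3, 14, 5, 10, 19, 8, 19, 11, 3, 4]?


[0:5]: 42
[1:6]: 51
[2:7]: 51
[3:8]: 56
[4:9]: 61
[5:10]: 67
[6:11]: 60
[7:12]: 45

Max: 67 at [5:10]


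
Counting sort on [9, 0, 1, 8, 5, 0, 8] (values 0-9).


Input: [9, 0, 1, 8, 5, 0, 8]
Counts: [2, 1, 0, 0, 0, 1, 0, 0, 2, 1]

Sorted: [0, 0, 1, 5, 8, 8, 9]


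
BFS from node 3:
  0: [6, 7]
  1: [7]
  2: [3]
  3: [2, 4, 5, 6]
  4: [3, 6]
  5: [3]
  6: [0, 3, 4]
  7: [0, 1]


Visit 3, enqueue [2, 4, 5, 6]
Visit 2, enqueue []
Visit 4, enqueue []
Visit 5, enqueue []
Visit 6, enqueue [0]
Visit 0, enqueue [7]
Visit 7, enqueue [1]
Visit 1, enqueue []

BFS order: [3, 2, 4, 5, 6, 0, 7, 1]


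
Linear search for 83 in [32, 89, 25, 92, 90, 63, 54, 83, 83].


i=0: 32!=83
i=1: 89!=83
i=2: 25!=83
i=3: 92!=83
i=4: 90!=83
i=5: 63!=83
i=6: 54!=83
i=7: 83==83 found!

Found at 7, 8 comps


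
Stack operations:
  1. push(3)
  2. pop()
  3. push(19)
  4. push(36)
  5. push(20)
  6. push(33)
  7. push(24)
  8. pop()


push(3) -> [3]
pop()->3, []
push(19) -> [19]
push(36) -> [19, 36]
push(20) -> [19, 36, 20]
push(33) -> [19, 36, 20, 33]
push(24) -> [19, 36, 20, 33, 24]
pop()->24, [19, 36, 20, 33]

Final stack: [19, 36, 20, 33]


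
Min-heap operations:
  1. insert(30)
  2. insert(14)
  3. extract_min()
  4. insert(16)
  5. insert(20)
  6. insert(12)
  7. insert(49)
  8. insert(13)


insert(30) -> [30]
insert(14) -> [14, 30]
extract_min()->14, [30]
insert(16) -> [16, 30]
insert(20) -> [16, 30, 20]
insert(12) -> [12, 16, 20, 30]
insert(49) -> [12, 16, 20, 30, 49]
insert(13) -> [12, 16, 13, 30, 49, 20]

Final heap: [12, 16, 13, 30, 49, 20]


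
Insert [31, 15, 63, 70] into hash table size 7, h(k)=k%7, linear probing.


Insert 31: h=3 -> slot 3
Insert 15: h=1 -> slot 1
Insert 63: h=0 -> slot 0
Insert 70: h=0, 2 probes -> slot 2

Table: [63, 15, 70, 31, None, None, None]


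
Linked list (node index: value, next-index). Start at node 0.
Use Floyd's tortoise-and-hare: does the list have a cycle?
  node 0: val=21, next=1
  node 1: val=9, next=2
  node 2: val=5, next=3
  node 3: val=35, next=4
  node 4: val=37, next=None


Floyd's tortoise (slow, +1) and hare (fast, +2):
  init: slow=0, fast=0
  step 1: slow=1, fast=2
  step 2: slow=2, fast=4
  step 3: fast -> None, no cycle

Cycle: no


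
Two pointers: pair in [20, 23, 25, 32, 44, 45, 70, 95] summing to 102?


lo=0(20)+hi=7(95)=115
lo=0(20)+hi=6(70)=90
lo=1(23)+hi=6(70)=93
lo=2(25)+hi=6(70)=95
lo=3(32)+hi=6(70)=102

Yes: 32+70=102


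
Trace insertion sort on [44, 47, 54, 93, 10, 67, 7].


Initial: [44, 47, 54, 93, 10, 67, 7]
Insert 47: [44, 47, 54, 93, 10, 67, 7]
Insert 54: [44, 47, 54, 93, 10, 67, 7]
Insert 93: [44, 47, 54, 93, 10, 67, 7]
Insert 10: [10, 44, 47, 54, 93, 67, 7]
Insert 67: [10, 44, 47, 54, 67, 93, 7]
Insert 7: [7, 10, 44, 47, 54, 67, 93]

Sorted: [7, 10, 44, 47, 54, 67, 93]


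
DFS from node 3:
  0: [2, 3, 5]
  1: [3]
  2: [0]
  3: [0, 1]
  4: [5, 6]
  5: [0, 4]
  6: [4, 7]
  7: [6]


Visit 3, push [1, 0]
Visit 0, push [5, 2]
Visit 2, push []
Visit 5, push [4]
Visit 4, push [6]
Visit 6, push [7]
Visit 7, push []
Visit 1, push []

DFS order: [3, 0, 2, 5, 4, 6, 7, 1]


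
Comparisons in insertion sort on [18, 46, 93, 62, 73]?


Algorithm: insertion sort
Input: [18, 46, 93, 62, 73]
Sorted: [18, 46, 62, 73, 93]

6


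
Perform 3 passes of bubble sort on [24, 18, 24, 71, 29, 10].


Initial: [24, 18, 24, 71, 29, 10]
Pass 1: [18, 24, 24, 29, 10, 71] (3 swaps)
Pass 2: [18, 24, 24, 10, 29, 71] (1 swaps)
Pass 3: [18, 24, 10, 24, 29, 71] (1 swaps)

After 3 passes: [18, 24, 10, 24, 29, 71]


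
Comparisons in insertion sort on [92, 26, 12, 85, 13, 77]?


Algorithm: insertion sort
Input: [92, 26, 12, 85, 13, 77]
Sorted: [12, 13, 26, 77, 85, 92]

12


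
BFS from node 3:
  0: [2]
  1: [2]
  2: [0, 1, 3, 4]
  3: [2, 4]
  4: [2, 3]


Visit 3, enqueue [2, 4]
Visit 2, enqueue [0, 1]
Visit 4, enqueue []
Visit 0, enqueue []
Visit 1, enqueue []

BFS order: [3, 2, 4, 0, 1]


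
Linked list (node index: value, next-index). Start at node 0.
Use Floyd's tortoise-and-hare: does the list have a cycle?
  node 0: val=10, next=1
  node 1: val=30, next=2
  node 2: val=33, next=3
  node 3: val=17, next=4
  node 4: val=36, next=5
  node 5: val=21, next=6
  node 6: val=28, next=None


Floyd's tortoise (slow, +1) and hare (fast, +2):
  init: slow=0, fast=0
  step 1: slow=1, fast=2
  step 2: slow=2, fast=4
  step 3: slow=3, fast=6
  step 4: fast -> None, no cycle

Cycle: no


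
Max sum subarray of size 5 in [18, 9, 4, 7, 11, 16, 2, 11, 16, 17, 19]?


[0:5]: 49
[1:6]: 47
[2:7]: 40
[3:8]: 47
[4:9]: 56
[5:10]: 62
[6:11]: 65

Max: 65 at [6:11]


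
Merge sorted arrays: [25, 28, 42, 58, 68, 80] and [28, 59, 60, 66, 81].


Take 25 from A
Take 28 from A
Take 28 from B
Take 42 from A
Take 58 from A
Take 59 from B
Take 60 from B
Take 66 from B
Take 68 from A
Take 80 from A

Merged: [25, 28, 28, 42, 58, 59, 60, 66, 68, 80, 81]


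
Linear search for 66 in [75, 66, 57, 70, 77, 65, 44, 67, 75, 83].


i=0: 75!=66
i=1: 66==66 found!

Found at 1, 2 comps


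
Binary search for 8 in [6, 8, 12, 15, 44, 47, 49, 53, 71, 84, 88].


Step 1: lo=0, hi=10, mid=5, val=47
Step 2: lo=0, hi=4, mid=2, val=12
Step 3: lo=0, hi=1, mid=0, val=6
Step 4: lo=1, hi=1, mid=1, val=8

Found at index 1


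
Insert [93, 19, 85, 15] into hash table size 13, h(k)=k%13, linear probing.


Insert 93: h=2 -> slot 2
Insert 19: h=6 -> slot 6
Insert 85: h=7 -> slot 7
Insert 15: h=2, 1 probes -> slot 3

Table: [None, None, 93, 15, None, None, 19, 85, None, None, None, None, None]


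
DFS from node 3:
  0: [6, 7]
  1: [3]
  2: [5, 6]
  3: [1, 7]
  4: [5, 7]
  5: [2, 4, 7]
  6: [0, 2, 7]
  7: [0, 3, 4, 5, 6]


Visit 3, push [7, 1]
Visit 1, push []
Visit 7, push [6, 5, 4, 0]
Visit 0, push [6]
Visit 6, push [2]
Visit 2, push [5]
Visit 5, push [4]
Visit 4, push []

DFS order: [3, 1, 7, 0, 6, 2, 5, 4]


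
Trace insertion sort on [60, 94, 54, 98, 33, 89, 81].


Initial: [60, 94, 54, 98, 33, 89, 81]
Insert 94: [60, 94, 54, 98, 33, 89, 81]
Insert 54: [54, 60, 94, 98, 33, 89, 81]
Insert 98: [54, 60, 94, 98, 33, 89, 81]
Insert 33: [33, 54, 60, 94, 98, 89, 81]
Insert 89: [33, 54, 60, 89, 94, 98, 81]
Insert 81: [33, 54, 60, 81, 89, 94, 98]

Sorted: [33, 54, 60, 81, 89, 94, 98]


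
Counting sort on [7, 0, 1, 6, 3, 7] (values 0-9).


Input: [7, 0, 1, 6, 3, 7]
Counts: [1, 1, 0, 1, 0, 0, 1, 2, 0, 0]

Sorted: [0, 1, 3, 6, 7, 7]


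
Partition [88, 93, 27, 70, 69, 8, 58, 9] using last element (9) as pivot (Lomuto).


Pivot: 9
  8 <= 9: swap -> [8, 93, 27, 70, 69, 88, 58, 9]
Place pivot at 1: [8, 9, 27, 70, 69, 88, 58, 93]

Partitioned: [8, 9, 27, 70, 69, 88, 58, 93]


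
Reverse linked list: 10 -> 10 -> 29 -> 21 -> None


Step 1: curr=10, set curr.next=prev(None) | reversed so far: 10
Step 2: curr=10, set curr.next=prev(10) | reversed so far: 10 -> 10
Step 3: curr=29, set curr.next=prev(10) | reversed so far: 29 -> 10 -> 10
Step 4: curr=21, set curr.next=prev(29) | reversed so far: 21 -> 29 -> 10 -> 10

21 -> 29 -> 10 -> 10 -> None


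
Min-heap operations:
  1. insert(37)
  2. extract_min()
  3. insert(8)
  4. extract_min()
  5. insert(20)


insert(37) -> [37]
extract_min()->37, []
insert(8) -> [8]
extract_min()->8, []
insert(20) -> [20]

Final heap: [20]


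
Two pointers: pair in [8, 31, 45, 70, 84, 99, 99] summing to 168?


lo=0(8)+hi=6(99)=107
lo=1(31)+hi=6(99)=130
lo=2(45)+hi=6(99)=144
lo=3(70)+hi=6(99)=169
lo=3(70)+hi=5(99)=169
lo=3(70)+hi=4(84)=154

No pair found


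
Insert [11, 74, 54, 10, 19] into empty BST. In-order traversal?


Insert 11: root
Insert 74: R from 11
Insert 54: R from 11 -> L from 74
Insert 10: L from 11
Insert 19: R from 11 -> L from 74 -> L from 54

In-order: [10, 11, 19, 54, 74]


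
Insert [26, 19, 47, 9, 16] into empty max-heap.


Insert 26: [26]
Insert 19: [26, 19]
Insert 47: [47, 19, 26]
Insert 9: [47, 19, 26, 9]
Insert 16: [47, 19, 26, 9, 16]

Final heap: [47, 19, 26, 9, 16]


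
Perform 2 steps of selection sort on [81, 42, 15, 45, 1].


Initial: [81, 42, 15, 45, 1]
Step 1: min=1 at 4
  Swap: [1, 42, 15, 45, 81]
Step 2: min=15 at 2
  Swap: [1, 15, 42, 45, 81]

After 2 steps: [1, 15, 42, 45, 81]


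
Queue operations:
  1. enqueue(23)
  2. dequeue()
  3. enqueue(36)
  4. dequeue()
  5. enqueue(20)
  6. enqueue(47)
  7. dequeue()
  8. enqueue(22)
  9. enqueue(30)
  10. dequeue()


enqueue(23) -> [23]
dequeue()->23, []
enqueue(36) -> [36]
dequeue()->36, []
enqueue(20) -> [20]
enqueue(47) -> [20, 47]
dequeue()->20, [47]
enqueue(22) -> [47, 22]
enqueue(30) -> [47, 22, 30]
dequeue()->47, [22, 30]

Final queue: [22, 30]


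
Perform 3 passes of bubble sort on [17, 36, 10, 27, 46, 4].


Initial: [17, 36, 10, 27, 46, 4]
Pass 1: [17, 10, 27, 36, 4, 46] (3 swaps)
Pass 2: [10, 17, 27, 4, 36, 46] (2 swaps)
Pass 3: [10, 17, 4, 27, 36, 46] (1 swaps)

After 3 passes: [10, 17, 4, 27, 36, 46]


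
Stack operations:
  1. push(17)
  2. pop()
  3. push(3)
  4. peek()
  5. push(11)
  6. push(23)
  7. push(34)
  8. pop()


push(17) -> [17]
pop()->17, []
push(3) -> [3]
peek()->3
push(11) -> [3, 11]
push(23) -> [3, 11, 23]
push(34) -> [3, 11, 23, 34]
pop()->34, [3, 11, 23]

Final stack: [3, 11, 23]


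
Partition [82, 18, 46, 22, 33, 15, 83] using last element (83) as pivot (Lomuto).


Pivot: 83
  82 <= 83: advance i (no swap)
  18 <= 83: advance i (no swap)
  46 <= 83: advance i (no swap)
  22 <= 83: advance i (no swap)
  33 <= 83: advance i (no swap)
  15 <= 83: advance i (no swap)
Place pivot at 6: [82, 18, 46, 22, 33, 15, 83]

Partitioned: [82, 18, 46, 22, 33, 15, 83]


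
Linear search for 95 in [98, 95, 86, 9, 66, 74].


i=0: 98!=95
i=1: 95==95 found!

Found at 1, 2 comps


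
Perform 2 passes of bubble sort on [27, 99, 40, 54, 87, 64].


Initial: [27, 99, 40, 54, 87, 64]
Pass 1: [27, 40, 54, 87, 64, 99] (4 swaps)
Pass 2: [27, 40, 54, 64, 87, 99] (1 swaps)

After 2 passes: [27, 40, 54, 64, 87, 99]


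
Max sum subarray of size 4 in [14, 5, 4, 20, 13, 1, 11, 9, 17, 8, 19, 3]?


[0:4]: 43
[1:5]: 42
[2:6]: 38
[3:7]: 45
[4:8]: 34
[5:9]: 38
[6:10]: 45
[7:11]: 53
[8:12]: 47

Max: 53 at [7:11]


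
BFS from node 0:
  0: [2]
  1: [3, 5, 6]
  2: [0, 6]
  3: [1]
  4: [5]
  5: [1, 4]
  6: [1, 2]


Visit 0, enqueue [2]
Visit 2, enqueue [6]
Visit 6, enqueue [1]
Visit 1, enqueue [3, 5]
Visit 3, enqueue []
Visit 5, enqueue [4]
Visit 4, enqueue []

BFS order: [0, 2, 6, 1, 3, 5, 4]


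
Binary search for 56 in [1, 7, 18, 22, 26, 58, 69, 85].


Step 1: lo=0, hi=7, mid=3, val=22
Step 2: lo=4, hi=7, mid=5, val=58
Step 3: lo=4, hi=4, mid=4, val=26

Not found


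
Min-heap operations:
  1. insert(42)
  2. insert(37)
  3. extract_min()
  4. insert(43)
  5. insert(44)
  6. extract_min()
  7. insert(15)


insert(42) -> [42]
insert(37) -> [37, 42]
extract_min()->37, [42]
insert(43) -> [42, 43]
insert(44) -> [42, 43, 44]
extract_min()->42, [43, 44]
insert(15) -> [15, 44, 43]

Final heap: [15, 44, 43]


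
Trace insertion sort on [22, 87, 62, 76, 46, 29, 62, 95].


Initial: [22, 87, 62, 76, 46, 29, 62, 95]
Insert 87: [22, 87, 62, 76, 46, 29, 62, 95]
Insert 62: [22, 62, 87, 76, 46, 29, 62, 95]
Insert 76: [22, 62, 76, 87, 46, 29, 62, 95]
Insert 46: [22, 46, 62, 76, 87, 29, 62, 95]
Insert 29: [22, 29, 46, 62, 76, 87, 62, 95]
Insert 62: [22, 29, 46, 62, 62, 76, 87, 95]
Insert 95: [22, 29, 46, 62, 62, 76, 87, 95]

Sorted: [22, 29, 46, 62, 62, 76, 87, 95]


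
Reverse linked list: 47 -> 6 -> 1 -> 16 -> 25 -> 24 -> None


Step 1: curr=47, set curr.next=prev(None) | reversed so far: 47
Step 2: curr=6, set curr.next=prev(47) | reversed so far: 6 -> 47
Step 3: curr=1, set curr.next=prev(6) | reversed so far: 1 -> 6 -> 47
Step 4: curr=16, set curr.next=prev(1) | reversed so far: 16 -> 1 -> 6 -> 47
Step 5: curr=25, set curr.next=prev(16) | reversed so far: 25 -> 16 -> 1 -> 6 -> 47
Step 6: curr=24, set curr.next=prev(25) | reversed so far: 24 -> 25 -> 16 -> 1 -> 6 -> 47

24 -> 25 -> 16 -> 1 -> 6 -> 47 -> None


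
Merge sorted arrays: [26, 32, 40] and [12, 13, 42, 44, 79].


Take 12 from B
Take 13 from B
Take 26 from A
Take 32 from A
Take 40 from A

Merged: [12, 13, 26, 32, 40, 42, 44, 79]


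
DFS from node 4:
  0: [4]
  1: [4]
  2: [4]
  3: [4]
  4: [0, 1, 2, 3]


Visit 4, push [3, 2, 1, 0]
Visit 0, push []
Visit 1, push []
Visit 2, push []
Visit 3, push []

DFS order: [4, 0, 1, 2, 3]


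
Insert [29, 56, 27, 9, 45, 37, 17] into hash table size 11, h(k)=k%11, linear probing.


Insert 29: h=7 -> slot 7
Insert 56: h=1 -> slot 1
Insert 27: h=5 -> slot 5
Insert 9: h=9 -> slot 9
Insert 45: h=1, 1 probes -> slot 2
Insert 37: h=4 -> slot 4
Insert 17: h=6 -> slot 6

Table: [None, 56, 45, None, 37, 27, 17, 29, None, 9, None]


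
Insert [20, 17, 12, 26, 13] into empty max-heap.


Insert 20: [20]
Insert 17: [20, 17]
Insert 12: [20, 17, 12]
Insert 26: [26, 20, 12, 17]
Insert 13: [26, 20, 12, 17, 13]

Final heap: [26, 20, 12, 17, 13]


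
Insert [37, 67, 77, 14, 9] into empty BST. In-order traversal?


Insert 37: root
Insert 67: R from 37
Insert 77: R from 37 -> R from 67
Insert 14: L from 37
Insert 9: L from 37 -> L from 14

In-order: [9, 14, 37, 67, 77]


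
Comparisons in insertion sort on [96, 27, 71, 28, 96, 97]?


Algorithm: insertion sort
Input: [96, 27, 71, 28, 96, 97]
Sorted: [27, 28, 71, 96, 96, 97]

8


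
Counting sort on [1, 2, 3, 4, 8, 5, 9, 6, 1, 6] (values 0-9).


Input: [1, 2, 3, 4, 8, 5, 9, 6, 1, 6]
Counts: [0, 2, 1, 1, 1, 1, 2, 0, 1, 1]

Sorted: [1, 1, 2, 3, 4, 5, 6, 6, 8, 9]


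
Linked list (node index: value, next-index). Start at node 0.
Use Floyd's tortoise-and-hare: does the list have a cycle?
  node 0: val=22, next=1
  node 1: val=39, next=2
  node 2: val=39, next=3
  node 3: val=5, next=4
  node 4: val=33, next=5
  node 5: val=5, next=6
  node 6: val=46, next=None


Floyd's tortoise (slow, +1) and hare (fast, +2):
  init: slow=0, fast=0
  step 1: slow=1, fast=2
  step 2: slow=2, fast=4
  step 3: slow=3, fast=6
  step 4: fast -> None, no cycle

Cycle: no


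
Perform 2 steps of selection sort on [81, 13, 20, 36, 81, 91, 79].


Initial: [81, 13, 20, 36, 81, 91, 79]
Step 1: min=13 at 1
  Swap: [13, 81, 20, 36, 81, 91, 79]
Step 2: min=20 at 2
  Swap: [13, 20, 81, 36, 81, 91, 79]

After 2 steps: [13, 20, 81, 36, 81, 91, 79]


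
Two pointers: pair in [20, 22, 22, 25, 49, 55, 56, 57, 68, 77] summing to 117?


lo=0(20)+hi=9(77)=97
lo=1(22)+hi=9(77)=99
lo=2(22)+hi=9(77)=99
lo=3(25)+hi=9(77)=102
lo=4(49)+hi=9(77)=126
lo=4(49)+hi=8(68)=117

Yes: 49+68=117


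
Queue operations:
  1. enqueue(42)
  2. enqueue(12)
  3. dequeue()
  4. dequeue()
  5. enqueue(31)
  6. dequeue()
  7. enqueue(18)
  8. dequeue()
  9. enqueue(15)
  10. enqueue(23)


enqueue(42) -> [42]
enqueue(12) -> [42, 12]
dequeue()->42, [12]
dequeue()->12, []
enqueue(31) -> [31]
dequeue()->31, []
enqueue(18) -> [18]
dequeue()->18, []
enqueue(15) -> [15]
enqueue(23) -> [15, 23]

Final queue: [15, 23]


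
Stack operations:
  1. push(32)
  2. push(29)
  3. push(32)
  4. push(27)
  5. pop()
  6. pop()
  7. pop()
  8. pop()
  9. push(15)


push(32) -> [32]
push(29) -> [32, 29]
push(32) -> [32, 29, 32]
push(27) -> [32, 29, 32, 27]
pop()->27, [32, 29, 32]
pop()->32, [32, 29]
pop()->29, [32]
pop()->32, []
push(15) -> [15]

Final stack: [15]


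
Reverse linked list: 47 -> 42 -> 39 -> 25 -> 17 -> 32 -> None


Step 1: curr=47, set curr.next=prev(None) | reversed so far: 47
Step 2: curr=42, set curr.next=prev(47) | reversed so far: 42 -> 47
Step 3: curr=39, set curr.next=prev(42) | reversed so far: 39 -> 42 -> 47
Step 4: curr=25, set curr.next=prev(39) | reversed so far: 25 -> 39 -> 42 -> 47
Step 5: curr=17, set curr.next=prev(25) | reversed so far: 17 -> 25 -> 39 -> 42 -> 47
Step 6: curr=32, set curr.next=prev(17) | reversed so far: 32 -> 17 -> 25 -> 39 -> 42 -> 47

32 -> 17 -> 25 -> 39 -> 42 -> 47 -> None


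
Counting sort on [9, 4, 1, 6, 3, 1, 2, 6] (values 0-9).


Input: [9, 4, 1, 6, 3, 1, 2, 6]
Counts: [0, 2, 1, 1, 1, 0, 2, 0, 0, 1]

Sorted: [1, 1, 2, 3, 4, 6, 6, 9]


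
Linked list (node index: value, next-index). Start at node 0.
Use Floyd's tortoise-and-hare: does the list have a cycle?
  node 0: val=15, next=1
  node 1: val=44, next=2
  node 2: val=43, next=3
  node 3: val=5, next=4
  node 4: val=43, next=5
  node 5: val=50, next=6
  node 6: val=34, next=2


Floyd's tortoise (slow, +1) and hare (fast, +2):
  init: slow=0, fast=0
  step 1: slow=1, fast=2
  step 2: slow=2, fast=4
  step 3: slow=3, fast=6
  step 4: slow=4, fast=3
  step 5: slow=5, fast=5
  slow == fast at node 5: cycle detected

Cycle: yes


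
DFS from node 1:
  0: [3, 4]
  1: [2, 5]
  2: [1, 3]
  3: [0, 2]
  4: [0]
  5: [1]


Visit 1, push [5, 2]
Visit 2, push [3]
Visit 3, push [0]
Visit 0, push [4]
Visit 4, push []
Visit 5, push []

DFS order: [1, 2, 3, 0, 4, 5]


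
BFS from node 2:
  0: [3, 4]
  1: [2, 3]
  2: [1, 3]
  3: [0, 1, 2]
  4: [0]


Visit 2, enqueue [1, 3]
Visit 1, enqueue []
Visit 3, enqueue [0]
Visit 0, enqueue [4]
Visit 4, enqueue []

BFS order: [2, 1, 3, 0, 4]


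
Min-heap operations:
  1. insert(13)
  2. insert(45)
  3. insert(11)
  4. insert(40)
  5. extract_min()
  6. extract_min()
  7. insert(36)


insert(13) -> [13]
insert(45) -> [13, 45]
insert(11) -> [11, 45, 13]
insert(40) -> [11, 40, 13, 45]
extract_min()->11, [13, 40, 45]
extract_min()->13, [40, 45]
insert(36) -> [36, 45, 40]

Final heap: [36, 45, 40]


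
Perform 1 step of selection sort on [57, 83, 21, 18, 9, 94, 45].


Initial: [57, 83, 21, 18, 9, 94, 45]
Step 1: min=9 at 4
  Swap: [9, 83, 21, 18, 57, 94, 45]

After 1 step: [9, 83, 21, 18, 57, 94, 45]


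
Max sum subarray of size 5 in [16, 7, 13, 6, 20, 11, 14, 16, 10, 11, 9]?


[0:5]: 62
[1:6]: 57
[2:7]: 64
[3:8]: 67
[4:9]: 71
[5:10]: 62
[6:11]: 60

Max: 71 at [4:9]


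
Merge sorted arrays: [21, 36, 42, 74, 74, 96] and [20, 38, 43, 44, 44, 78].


Take 20 from B
Take 21 from A
Take 36 from A
Take 38 from B
Take 42 from A
Take 43 from B
Take 44 from B
Take 44 from B
Take 74 from A
Take 74 from A
Take 78 from B

Merged: [20, 21, 36, 38, 42, 43, 44, 44, 74, 74, 78, 96]


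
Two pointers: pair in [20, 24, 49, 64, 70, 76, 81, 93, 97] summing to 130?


lo=0(20)+hi=8(97)=117
lo=1(24)+hi=8(97)=121
lo=2(49)+hi=8(97)=146
lo=2(49)+hi=7(93)=142
lo=2(49)+hi=6(81)=130

Yes: 49+81=130


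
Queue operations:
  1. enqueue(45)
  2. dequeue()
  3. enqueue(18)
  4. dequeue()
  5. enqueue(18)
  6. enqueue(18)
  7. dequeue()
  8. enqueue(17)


enqueue(45) -> [45]
dequeue()->45, []
enqueue(18) -> [18]
dequeue()->18, []
enqueue(18) -> [18]
enqueue(18) -> [18, 18]
dequeue()->18, [18]
enqueue(17) -> [18, 17]

Final queue: [18, 17]


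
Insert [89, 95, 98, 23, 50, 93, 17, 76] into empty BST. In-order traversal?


Insert 89: root
Insert 95: R from 89
Insert 98: R from 89 -> R from 95
Insert 23: L from 89
Insert 50: L from 89 -> R from 23
Insert 93: R from 89 -> L from 95
Insert 17: L from 89 -> L from 23
Insert 76: L from 89 -> R from 23 -> R from 50

In-order: [17, 23, 50, 76, 89, 93, 95, 98]


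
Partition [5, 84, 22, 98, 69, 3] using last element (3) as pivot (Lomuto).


Pivot: 3
Place pivot at 0: [3, 84, 22, 98, 69, 5]

Partitioned: [3, 84, 22, 98, 69, 5]


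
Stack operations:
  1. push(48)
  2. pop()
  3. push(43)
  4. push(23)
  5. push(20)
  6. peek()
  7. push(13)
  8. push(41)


push(48) -> [48]
pop()->48, []
push(43) -> [43]
push(23) -> [43, 23]
push(20) -> [43, 23, 20]
peek()->20
push(13) -> [43, 23, 20, 13]
push(41) -> [43, 23, 20, 13, 41]

Final stack: [43, 23, 20, 13, 41]


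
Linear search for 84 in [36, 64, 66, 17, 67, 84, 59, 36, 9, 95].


i=0: 36!=84
i=1: 64!=84
i=2: 66!=84
i=3: 17!=84
i=4: 67!=84
i=5: 84==84 found!

Found at 5, 6 comps


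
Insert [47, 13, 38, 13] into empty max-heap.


Insert 47: [47]
Insert 13: [47, 13]
Insert 38: [47, 13, 38]
Insert 13: [47, 13, 38, 13]

Final heap: [47, 13, 38, 13]


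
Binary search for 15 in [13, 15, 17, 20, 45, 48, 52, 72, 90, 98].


Step 1: lo=0, hi=9, mid=4, val=45
Step 2: lo=0, hi=3, mid=1, val=15

Found at index 1


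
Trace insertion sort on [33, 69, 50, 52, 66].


Initial: [33, 69, 50, 52, 66]
Insert 69: [33, 69, 50, 52, 66]
Insert 50: [33, 50, 69, 52, 66]
Insert 52: [33, 50, 52, 69, 66]
Insert 66: [33, 50, 52, 66, 69]

Sorted: [33, 50, 52, 66, 69]


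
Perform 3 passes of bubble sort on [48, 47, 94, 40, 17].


Initial: [48, 47, 94, 40, 17]
Pass 1: [47, 48, 40, 17, 94] (3 swaps)
Pass 2: [47, 40, 17, 48, 94] (2 swaps)
Pass 3: [40, 17, 47, 48, 94] (2 swaps)

After 3 passes: [40, 17, 47, 48, 94]


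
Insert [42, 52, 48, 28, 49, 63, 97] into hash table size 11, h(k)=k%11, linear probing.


Insert 42: h=9 -> slot 9
Insert 52: h=8 -> slot 8
Insert 48: h=4 -> slot 4
Insert 28: h=6 -> slot 6
Insert 49: h=5 -> slot 5
Insert 63: h=8, 2 probes -> slot 10
Insert 97: h=9, 2 probes -> slot 0

Table: [97, None, None, None, 48, 49, 28, None, 52, 42, 63]


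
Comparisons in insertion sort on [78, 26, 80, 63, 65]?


Algorithm: insertion sort
Input: [78, 26, 80, 63, 65]
Sorted: [26, 63, 65, 78, 80]

8


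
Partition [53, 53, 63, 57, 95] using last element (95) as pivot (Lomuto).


Pivot: 95
  53 <= 95: advance i (no swap)
  53 <= 95: advance i (no swap)
  63 <= 95: advance i (no swap)
  57 <= 95: advance i (no swap)
Place pivot at 4: [53, 53, 63, 57, 95]

Partitioned: [53, 53, 63, 57, 95]


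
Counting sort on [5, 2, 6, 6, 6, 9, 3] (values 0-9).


Input: [5, 2, 6, 6, 6, 9, 3]
Counts: [0, 0, 1, 1, 0, 1, 3, 0, 0, 1]

Sorted: [2, 3, 5, 6, 6, 6, 9]


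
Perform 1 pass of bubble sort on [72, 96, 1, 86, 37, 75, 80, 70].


Initial: [72, 96, 1, 86, 37, 75, 80, 70]
Pass 1: [72, 1, 86, 37, 75, 80, 70, 96] (6 swaps)

After 1 pass: [72, 1, 86, 37, 75, 80, 70, 96]


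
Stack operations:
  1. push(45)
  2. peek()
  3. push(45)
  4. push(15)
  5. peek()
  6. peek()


push(45) -> [45]
peek()->45
push(45) -> [45, 45]
push(15) -> [45, 45, 15]
peek()->15
peek()->15

Final stack: [45, 45, 15]


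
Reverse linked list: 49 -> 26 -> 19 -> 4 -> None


Step 1: curr=49, set curr.next=prev(None) | reversed so far: 49
Step 2: curr=26, set curr.next=prev(49) | reversed so far: 26 -> 49
Step 3: curr=19, set curr.next=prev(26) | reversed so far: 19 -> 26 -> 49
Step 4: curr=4, set curr.next=prev(19) | reversed so far: 4 -> 19 -> 26 -> 49

4 -> 19 -> 26 -> 49 -> None


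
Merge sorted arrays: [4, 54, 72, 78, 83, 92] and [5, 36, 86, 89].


Take 4 from A
Take 5 from B
Take 36 from B
Take 54 from A
Take 72 from A
Take 78 from A
Take 83 from A
Take 86 from B
Take 89 from B

Merged: [4, 5, 36, 54, 72, 78, 83, 86, 89, 92]


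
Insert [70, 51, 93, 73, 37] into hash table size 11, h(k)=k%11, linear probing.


Insert 70: h=4 -> slot 4
Insert 51: h=7 -> slot 7
Insert 93: h=5 -> slot 5
Insert 73: h=7, 1 probes -> slot 8
Insert 37: h=4, 2 probes -> slot 6

Table: [None, None, None, None, 70, 93, 37, 51, 73, None, None]


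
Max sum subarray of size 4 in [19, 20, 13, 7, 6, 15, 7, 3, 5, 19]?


[0:4]: 59
[1:5]: 46
[2:6]: 41
[3:7]: 35
[4:8]: 31
[5:9]: 30
[6:10]: 34

Max: 59 at [0:4]


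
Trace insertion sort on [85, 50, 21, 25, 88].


Initial: [85, 50, 21, 25, 88]
Insert 50: [50, 85, 21, 25, 88]
Insert 21: [21, 50, 85, 25, 88]
Insert 25: [21, 25, 50, 85, 88]
Insert 88: [21, 25, 50, 85, 88]

Sorted: [21, 25, 50, 85, 88]


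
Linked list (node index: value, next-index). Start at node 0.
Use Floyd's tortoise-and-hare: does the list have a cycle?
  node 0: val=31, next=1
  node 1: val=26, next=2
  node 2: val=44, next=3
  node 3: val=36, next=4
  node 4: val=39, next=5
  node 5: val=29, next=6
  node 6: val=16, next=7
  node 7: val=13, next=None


Floyd's tortoise (slow, +1) and hare (fast, +2):
  init: slow=0, fast=0
  step 1: slow=1, fast=2
  step 2: slow=2, fast=4
  step 3: slow=3, fast=6
  step 4: fast 6->7->None, no cycle

Cycle: no
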